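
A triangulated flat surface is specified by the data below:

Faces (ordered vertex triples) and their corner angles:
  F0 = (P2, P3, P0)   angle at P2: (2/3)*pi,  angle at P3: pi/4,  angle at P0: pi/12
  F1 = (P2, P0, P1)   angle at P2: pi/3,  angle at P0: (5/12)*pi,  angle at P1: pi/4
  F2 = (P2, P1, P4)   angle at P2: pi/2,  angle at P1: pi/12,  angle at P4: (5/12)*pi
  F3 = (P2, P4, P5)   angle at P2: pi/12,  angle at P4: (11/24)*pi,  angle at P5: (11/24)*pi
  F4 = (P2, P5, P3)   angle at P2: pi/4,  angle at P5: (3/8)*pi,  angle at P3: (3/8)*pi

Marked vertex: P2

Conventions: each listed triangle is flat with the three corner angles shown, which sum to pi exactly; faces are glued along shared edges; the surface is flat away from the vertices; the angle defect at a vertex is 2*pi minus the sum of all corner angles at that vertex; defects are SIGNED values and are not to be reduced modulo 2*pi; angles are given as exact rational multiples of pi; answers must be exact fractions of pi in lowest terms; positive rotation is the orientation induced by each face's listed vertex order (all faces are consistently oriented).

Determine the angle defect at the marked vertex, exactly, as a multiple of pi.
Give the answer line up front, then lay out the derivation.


Answer: defect(P2) = pi/6

Sum of corner angles at P2: (11/6)*pi
defect = 2*pi - (11/6)*pi


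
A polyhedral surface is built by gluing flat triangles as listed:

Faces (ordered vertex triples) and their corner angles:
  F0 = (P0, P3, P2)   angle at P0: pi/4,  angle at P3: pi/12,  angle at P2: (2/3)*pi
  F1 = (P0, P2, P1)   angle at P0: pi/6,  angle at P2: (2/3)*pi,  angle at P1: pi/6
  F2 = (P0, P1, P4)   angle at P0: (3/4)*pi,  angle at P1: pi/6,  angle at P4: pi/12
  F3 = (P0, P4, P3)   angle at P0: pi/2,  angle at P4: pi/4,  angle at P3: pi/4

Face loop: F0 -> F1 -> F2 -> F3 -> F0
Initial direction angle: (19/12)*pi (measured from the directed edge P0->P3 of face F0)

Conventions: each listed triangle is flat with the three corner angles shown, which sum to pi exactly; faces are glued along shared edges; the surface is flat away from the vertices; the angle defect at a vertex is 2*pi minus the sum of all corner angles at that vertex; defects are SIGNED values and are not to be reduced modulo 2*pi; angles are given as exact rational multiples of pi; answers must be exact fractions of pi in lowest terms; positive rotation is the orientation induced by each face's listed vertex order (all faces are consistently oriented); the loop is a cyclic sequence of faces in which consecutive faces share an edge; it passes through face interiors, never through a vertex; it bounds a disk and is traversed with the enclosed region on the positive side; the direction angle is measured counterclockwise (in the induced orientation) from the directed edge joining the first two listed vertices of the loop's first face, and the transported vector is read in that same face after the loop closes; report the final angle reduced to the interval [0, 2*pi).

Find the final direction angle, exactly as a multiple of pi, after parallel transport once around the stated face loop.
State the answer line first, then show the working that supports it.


Answer: final direction angle = (23/12)*pi

enclosed vertex P0: corner angles sum to (5/3)*pi, defect = 2*pi - (5/3)*pi = pi/3
the rotation equals the total enclosed defect, so the final angle is initial + defects (mod 2*pi)
final angle = (19/12)*pi + pi/3 = (23/12)*pi (mod 2*pi)


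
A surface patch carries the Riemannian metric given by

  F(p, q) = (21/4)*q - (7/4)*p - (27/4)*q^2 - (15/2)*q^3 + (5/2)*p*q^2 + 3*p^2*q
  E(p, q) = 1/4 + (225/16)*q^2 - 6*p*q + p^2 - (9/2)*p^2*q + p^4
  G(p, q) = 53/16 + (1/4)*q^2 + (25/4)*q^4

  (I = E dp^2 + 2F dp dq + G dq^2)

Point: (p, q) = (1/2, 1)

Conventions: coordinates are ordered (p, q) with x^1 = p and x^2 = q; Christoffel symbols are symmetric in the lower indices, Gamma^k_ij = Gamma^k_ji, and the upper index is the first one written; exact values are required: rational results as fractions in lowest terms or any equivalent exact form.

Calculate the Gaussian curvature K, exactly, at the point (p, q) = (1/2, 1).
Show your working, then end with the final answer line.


E = 21/2, F = -63/8, G = 157/16, EG - F^2 = 2625/64 at the point
E_p = -9, E_q = 24, F_p = 15/4, F_q = -55/2, G_p = 0, G_q = 51/2
E_qq = 225/8, F_pq = 8, G_pp = 0
By Brioschi, K is (det M1 - det M2) divided by (EG - F^2) squared.
M1 = [[-E_qq/2 + F_pq - G_pp/2, E_p/2, F_p - E_q/2], [F_q - G_p/2, E, F], [G_q/2, F, G]] = [[-97/16, -9/2, -33/4], [-55/2, 21/2, -63/8], [51/4, -63/8, 157/16]]; det M1 = -1733937/1024
M2 = [[0, E_q/2, G_p/2], [E_q/2, E, F], [G_p/2, F, G]] = [[0, 12, 0], [12, 21/2, -63/8], [0, -63/8, 157/16]]; det M2 = -1413
det M1 - det M2 = -287025/1024; K = -287025/1024 / (2625/64)^2 = -15308/91875

Answer: K = -15308/91875


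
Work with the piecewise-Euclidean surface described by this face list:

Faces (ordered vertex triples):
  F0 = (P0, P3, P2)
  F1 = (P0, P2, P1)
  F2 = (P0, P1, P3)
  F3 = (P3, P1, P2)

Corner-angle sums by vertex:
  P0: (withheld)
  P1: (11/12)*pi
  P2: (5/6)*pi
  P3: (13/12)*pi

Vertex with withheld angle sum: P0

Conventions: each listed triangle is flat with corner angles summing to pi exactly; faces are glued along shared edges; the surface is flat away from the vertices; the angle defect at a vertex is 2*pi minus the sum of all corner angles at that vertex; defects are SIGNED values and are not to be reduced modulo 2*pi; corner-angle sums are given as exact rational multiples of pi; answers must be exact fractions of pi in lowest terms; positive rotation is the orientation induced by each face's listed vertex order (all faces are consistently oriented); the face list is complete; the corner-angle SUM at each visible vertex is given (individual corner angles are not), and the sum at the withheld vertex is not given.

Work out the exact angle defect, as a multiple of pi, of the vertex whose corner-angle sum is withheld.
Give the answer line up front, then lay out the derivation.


Answer: defect(P0) = (5/6)*pi

V = 4, E = 6, F = 4; chi = V - E + F = 2
Gauss-Bonnet: total defect = 2*pi*chi = 4*pi; visible defects sum to (19/6)*pi


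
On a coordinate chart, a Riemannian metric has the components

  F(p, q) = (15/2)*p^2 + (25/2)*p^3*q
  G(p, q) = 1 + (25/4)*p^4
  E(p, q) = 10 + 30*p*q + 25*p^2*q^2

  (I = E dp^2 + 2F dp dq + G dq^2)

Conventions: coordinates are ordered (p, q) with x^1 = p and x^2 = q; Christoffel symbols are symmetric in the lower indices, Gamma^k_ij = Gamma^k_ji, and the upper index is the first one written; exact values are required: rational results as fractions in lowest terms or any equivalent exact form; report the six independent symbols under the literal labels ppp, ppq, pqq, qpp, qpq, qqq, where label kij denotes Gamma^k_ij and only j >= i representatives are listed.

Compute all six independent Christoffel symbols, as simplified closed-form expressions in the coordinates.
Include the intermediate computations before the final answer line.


E = 10 + 30*p*q + 25*p^2*q^2; F = (15/2)*p^2 + (25/2)*p^3*q; G = 1 + (25/4)*p^4
Gamma^k_ij = (1/2) g^{kl} (d_i g_jl + d_j g_il - d_l g_ij), with g^inv = (1/(EG-F^2)) [[G, -F], [-F, E]]
first partials: E_p = 30*q + 50*p*q^2, E_q = 30*p + 50*p^2*q, F_p = 15*p + (75/2)*p^2*q, F_q = (25/2)*p^3, G_p = 25*p^3, G_q = 0
D = EG - F^2 = 10 + 30*p*q + 25*p^2*q^2 + (25/4)*p^4
expanded: Gamma^p_pp = (G E_p - 2F F_p + F E_q)/(2D), Gamma^p_pq = (G E_q - F G_p)/(2D), Gamma^p_qq = (2G F_q - G G_p - F G_q)/(2D), Gamma^q_pp = (2E F_p - E E_q - F E_p)/(2D), Gamma^q_pq = (E G_p - F E_q)/(2D), Gamma^q_qq = (E G_q - 2F F_q + F G_p)/(2D); substitute and cancel common factors

Answer: Gamma_ppp = (20*p*q^2 + 12*q)/(5*p^4 + 20*p^2*q^2 + 24*p*q + 8), Gamma_ppq = (20*p^2*q + 12*p)/(5*p^4 + 20*p^2*q^2 + 24*p*q + 8), Gamma_pqq = 0, Gamma_qpp = 10*p^2*q/(5*p^4 + 20*p^2*q^2 + 24*p*q + 8), Gamma_qpq = 10*p^3/(5*p^4 + 20*p^2*q^2 + 24*p*q + 8), Gamma_qqq = 0


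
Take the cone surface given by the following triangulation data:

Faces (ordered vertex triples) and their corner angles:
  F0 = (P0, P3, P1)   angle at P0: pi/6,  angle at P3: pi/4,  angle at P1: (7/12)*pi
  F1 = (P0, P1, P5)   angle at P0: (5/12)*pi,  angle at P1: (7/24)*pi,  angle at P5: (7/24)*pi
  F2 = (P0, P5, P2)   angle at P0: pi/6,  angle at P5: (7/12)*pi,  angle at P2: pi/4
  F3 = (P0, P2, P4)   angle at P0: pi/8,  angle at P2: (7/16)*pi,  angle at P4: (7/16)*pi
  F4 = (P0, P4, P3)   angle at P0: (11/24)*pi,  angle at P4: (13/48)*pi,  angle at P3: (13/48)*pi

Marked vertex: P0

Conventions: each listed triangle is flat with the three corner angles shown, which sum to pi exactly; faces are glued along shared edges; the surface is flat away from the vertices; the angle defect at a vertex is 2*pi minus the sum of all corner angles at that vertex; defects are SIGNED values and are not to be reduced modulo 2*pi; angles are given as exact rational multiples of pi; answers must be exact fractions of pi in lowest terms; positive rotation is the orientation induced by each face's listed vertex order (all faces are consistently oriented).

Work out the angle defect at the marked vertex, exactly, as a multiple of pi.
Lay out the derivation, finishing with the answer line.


Sum of corner angles at P0: (4/3)*pi
defect = 2*pi - (4/3)*pi

Answer: defect(P0) = (2/3)*pi


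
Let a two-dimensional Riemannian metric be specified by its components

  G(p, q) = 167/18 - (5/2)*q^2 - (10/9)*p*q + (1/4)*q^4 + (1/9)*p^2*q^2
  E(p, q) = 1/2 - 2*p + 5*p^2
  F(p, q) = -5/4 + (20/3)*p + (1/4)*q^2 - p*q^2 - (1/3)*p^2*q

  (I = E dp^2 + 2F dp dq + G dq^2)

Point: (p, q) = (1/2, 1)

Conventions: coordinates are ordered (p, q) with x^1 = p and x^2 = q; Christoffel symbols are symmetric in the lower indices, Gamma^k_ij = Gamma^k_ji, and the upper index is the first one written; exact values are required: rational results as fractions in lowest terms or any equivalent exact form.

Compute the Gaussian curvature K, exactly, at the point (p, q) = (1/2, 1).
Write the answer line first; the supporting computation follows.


Answer: K = -856/2523

E = 3/4, F = 7/4, G = 13/2, EG - F^2 = 29/16 at the point
E_p = 3, E_q = 0, F_p = 16/3, F_q = -7/12, G_p = -1, G_q = -9/2
E_qq = 0, F_pq = -7/3, G_pp = 2/9
K follows from Brioschi's formula, (det M1 - det M2)/(EG - F^2)^2.
M1 = [[-E_qq/2 + F_pq - G_pp/2, E_p/2, F_p - E_q/2], [F_q - G_p/2, E, F], [G_q/2, F, G]] = [[-22/9, 3/2, 16/3], [-1/12, 3/4, 7/4], [-9/4, 7/4, 13/2]]; det M1 = -125/96
M2 = [[0, E_q/2, G_p/2], [E_q/2, E, F], [G_p/2, F, G]] = [[0, 0, -1/2], [0, 3/4, 7/4], [-1/2, 7/4, 13/2]]; det M2 = -3/16
det M1 - det M2 = -107/96; K = -107/96 / (29/16)^2 = -856/2523


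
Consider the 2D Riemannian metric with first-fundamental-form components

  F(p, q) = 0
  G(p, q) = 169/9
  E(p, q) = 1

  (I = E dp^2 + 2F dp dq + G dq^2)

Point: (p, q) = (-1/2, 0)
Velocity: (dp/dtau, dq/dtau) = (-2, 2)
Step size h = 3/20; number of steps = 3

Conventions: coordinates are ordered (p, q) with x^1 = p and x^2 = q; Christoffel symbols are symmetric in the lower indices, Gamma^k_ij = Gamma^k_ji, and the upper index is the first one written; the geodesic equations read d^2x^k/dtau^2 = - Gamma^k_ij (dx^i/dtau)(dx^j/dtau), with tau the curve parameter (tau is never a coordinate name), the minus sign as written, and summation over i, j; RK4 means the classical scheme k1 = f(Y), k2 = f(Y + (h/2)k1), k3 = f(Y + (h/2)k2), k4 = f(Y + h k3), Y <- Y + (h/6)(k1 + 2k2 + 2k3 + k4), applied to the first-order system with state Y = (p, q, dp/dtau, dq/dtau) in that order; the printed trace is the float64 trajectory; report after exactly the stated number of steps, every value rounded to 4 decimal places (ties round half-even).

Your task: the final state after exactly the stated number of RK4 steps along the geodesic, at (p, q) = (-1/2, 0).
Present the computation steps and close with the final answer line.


f(Y) = (dp/dtau, dq/dtau, -Gamma^p_ij Y'^i Y'^j, -Gamma^q_ij Y'^i Y'^j) with the Gammas evaluated at the stage position; h = 0.150000; intermediate values shown to 6 dp
step 0: p = -0.5000, q = 0.0000, dp/dtau = -2.0000, dq/dtau = 2.0000
step 1:
  k1: at (p, q) = (-0.500000, 0.000000), (dp/dtau, dq/dtau) = (-2.000000, 2.000000); Gamma_ppp = 0.000000, Gamma_ppq = 0.000000, Gamma_pqq = 0.000000, Gamma_qpp = 0.000000, Gamma_qpq = 0.000000, Gamma_qqq = 0.000000; k1 = (-2.000000, 2.000000, 0.000000, 0.000000)
  k2: at (p, q) = (-0.650000, 0.150000), (dp/dtau, dq/dtau) = (-2.000000, 2.000000); Gamma_ppp = 0.000000, Gamma_ppq = 0.000000, Gamma_pqq = 0.000000, Gamma_qpp = 0.000000, Gamma_qpq = 0.000000, Gamma_qqq = 0.000000; k2 = (-2.000000, 2.000000, 0.000000, 0.000000)
  k3: at (p, q) = (-0.650000, 0.150000), (dp/dtau, dq/dtau) = (-2.000000, 2.000000); Gamma_ppp = 0.000000, Gamma_ppq = 0.000000, Gamma_pqq = 0.000000, Gamma_qpp = 0.000000, Gamma_qpq = 0.000000, Gamma_qqq = 0.000000; k3 = (-2.000000, 2.000000, 0.000000, 0.000000)
  k4: at (p, q) = (-0.800000, 0.300000), (dp/dtau, dq/dtau) = (-2.000000, 2.000000); Gamma_ppp = 0.000000, Gamma_ppq = 0.000000, Gamma_pqq = 0.000000, Gamma_qpp = 0.000000, Gamma_qpq = 0.000000, Gamma_qqq = 0.000000; k4 = (-2.000000, 2.000000, 0.000000, 0.000000)
  Y <- Y + (h/6)(k1 + 2k2 + 2k3 + k4): p = -0.8000, q = 0.3000, dp/dtau = -2.0000, dq/dtau = 2.0000
step 2:
  k1: at (p, q) = (-0.800000, 0.300000), (dp/dtau, dq/dtau) = (-2.000000, 2.000000); Gamma_ppp = 0.000000, Gamma_ppq = 0.000000, Gamma_pqq = 0.000000, Gamma_qpp = 0.000000, Gamma_qpq = 0.000000, Gamma_qqq = 0.000000; k1 = (-2.000000, 2.000000, 0.000000, 0.000000)
  k2: at (p, q) = (-0.950000, 0.450000), (dp/dtau, dq/dtau) = (-2.000000, 2.000000); Gamma_ppp = 0.000000, Gamma_ppq = 0.000000, Gamma_pqq = 0.000000, Gamma_qpp = 0.000000, Gamma_qpq = 0.000000, Gamma_qqq = 0.000000; k2 = (-2.000000, 2.000000, 0.000000, 0.000000)
  k3: at (p, q) = (-0.950000, 0.450000), (dp/dtau, dq/dtau) = (-2.000000, 2.000000); Gamma_ppp = 0.000000, Gamma_ppq = 0.000000, Gamma_pqq = 0.000000, Gamma_qpp = 0.000000, Gamma_qpq = 0.000000, Gamma_qqq = 0.000000; k3 = (-2.000000, 2.000000, 0.000000, 0.000000)
  k4: at (p, q) = (-1.100000, 0.600000), (dp/dtau, dq/dtau) = (-2.000000, 2.000000); Gamma_ppp = 0.000000, Gamma_ppq = 0.000000, Gamma_pqq = 0.000000, Gamma_qpp = 0.000000, Gamma_qpq = 0.000000, Gamma_qqq = 0.000000; k4 = (-2.000000, 2.000000, 0.000000, 0.000000)
  Y <- Y + (h/6)(k1 + 2k2 + 2k3 + k4): p = -1.1000, q = 0.6000, dp/dtau = -2.0000, dq/dtau = 2.0000
step 3:
  k1: at (p, q) = (-1.100000, 0.600000), (dp/dtau, dq/dtau) = (-2.000000, 2.000000); Gamma_ppp = 0.000000, Gamma_ppq = 0.000000, Gamma_pqq = 0.000000, Gamma_qpp = 0.000000, Gamma_qpq = 0.000000, Gamma_qqq = 0.000000; k1 = (-2.000000, 2.000000, 0.000000, 0.000000)
  k2: at (p, q) = (-1.250000, 0.750000), (dp/dtau, dq/dtau) = (-2.000000, 2.000000); Gamma_ppp = 0.000000, Gamma_ppq = 0.000000, Gamma_pqq = 0.000000, Gamma_qpp = 0.000000, Gamma_qpq = 0.000000, Gamma_qqq = 0.000000; k2 = (-2.000000, 2.000000, 0.000000, 0.000000)
  k3: at (p, q) = (-1.250000, 0.750000), (dp/dtau, dq/dtau) = (-2.000000, 2.000000); Gamma_ppp = 0.000000, Gamma_ppq = 0.000000, Gamma_pqq = 0.000000, Gamma_qpp = 0.000000, Gamma_qpq = 0.000000, Gamma_qqq = 0.000000; k3 = (-2.000000, 2.000000, 0.000000, 0.000000)
  k4: at (p, q) = (-1.400000, 0.900000), (dp/dtau, dq/dtau) = (-2.000000, 2.000000); Gamma_ppp = 0.000000, Gamma_ppq = 0.000000, Gamma_pqq = 0.000000, Gamma_qpp = 0.000000, Gamma_qpq = 0.000000, Gamma_qqq = 0.000000; k4 = (-2.000000, 2.000000, 0.000000, 0.000000)
  Y <- Y + (h/6)(k1 + 2k2 + 2k3 + k4): p = -1.4000, q = 0.9000, dp/dtau = -2.0000, dq/dtau = 2.0000

Answer: p = -1.4000, q = 0.9000, dp/dtau = -2.0000, dq/dtau = 2.0000


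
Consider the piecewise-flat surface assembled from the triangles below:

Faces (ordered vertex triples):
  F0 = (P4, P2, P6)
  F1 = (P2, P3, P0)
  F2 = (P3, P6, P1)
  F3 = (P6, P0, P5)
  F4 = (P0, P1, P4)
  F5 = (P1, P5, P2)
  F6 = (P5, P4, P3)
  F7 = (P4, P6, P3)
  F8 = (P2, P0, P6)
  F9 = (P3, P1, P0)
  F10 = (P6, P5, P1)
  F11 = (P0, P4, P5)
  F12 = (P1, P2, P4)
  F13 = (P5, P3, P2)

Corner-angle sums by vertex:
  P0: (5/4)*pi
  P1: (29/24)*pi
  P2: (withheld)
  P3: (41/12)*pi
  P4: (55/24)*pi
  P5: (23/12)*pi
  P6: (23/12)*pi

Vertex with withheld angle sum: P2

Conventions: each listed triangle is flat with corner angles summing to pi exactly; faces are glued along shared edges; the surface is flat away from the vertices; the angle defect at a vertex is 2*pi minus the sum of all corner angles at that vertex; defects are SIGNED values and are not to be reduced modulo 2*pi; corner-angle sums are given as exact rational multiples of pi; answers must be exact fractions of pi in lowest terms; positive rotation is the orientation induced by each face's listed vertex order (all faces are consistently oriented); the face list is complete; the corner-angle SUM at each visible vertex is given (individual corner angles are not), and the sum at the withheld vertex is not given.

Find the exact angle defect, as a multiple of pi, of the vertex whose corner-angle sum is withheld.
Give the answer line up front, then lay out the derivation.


Answer: defect(P2) = 0

V = 7, E = 21, F = 14; chi = V - E + F = 0
Gauss-Bonnet: total defect = 2*pi*chi = 0; visible defects sum to 0


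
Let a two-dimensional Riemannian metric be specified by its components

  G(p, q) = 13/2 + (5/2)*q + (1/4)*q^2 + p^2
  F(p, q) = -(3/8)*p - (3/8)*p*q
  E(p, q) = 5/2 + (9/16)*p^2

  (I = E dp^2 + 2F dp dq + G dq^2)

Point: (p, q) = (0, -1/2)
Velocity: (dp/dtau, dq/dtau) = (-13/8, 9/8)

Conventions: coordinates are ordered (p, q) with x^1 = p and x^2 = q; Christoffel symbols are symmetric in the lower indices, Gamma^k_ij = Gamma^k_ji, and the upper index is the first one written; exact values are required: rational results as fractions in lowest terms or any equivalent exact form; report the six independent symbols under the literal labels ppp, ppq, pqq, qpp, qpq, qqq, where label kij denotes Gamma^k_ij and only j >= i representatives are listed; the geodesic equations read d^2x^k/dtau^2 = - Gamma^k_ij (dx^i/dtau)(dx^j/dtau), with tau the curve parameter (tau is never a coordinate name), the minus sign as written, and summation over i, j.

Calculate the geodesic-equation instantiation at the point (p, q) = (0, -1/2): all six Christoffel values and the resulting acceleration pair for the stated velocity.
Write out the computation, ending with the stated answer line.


E = 5/2, F = 0, G = 85/16 at the point
E_p = 0, E_q = 0, F_p = -3/16, F_q = 0, G_p = 0, G_q = 9/4
EG - F^2 = 425/32;  g^inv = (32/425) * [[85/16, 0], [0, 5/2]]
first-kind symbols [ij,l] = (1/2)(d_i g_jl + d_j g_il - d_l g_ij): [pp,p] = E_p/2 = 0, [pp,q] = F_p - E_q/2 = -3/16, [pq,p] = E_q/2 = 0, [pq,q] = G_p/2 = 0, [qq,p] = F_q - G_p/2 = 0, [qq,q] = G_q/2 = 9/8
Gamma^p_ij = (G*[ij,p] - F*[ij,q])/(EG - F^2), Gamma^q_ij = (E*[ij,q] - F*[ij,p])/(EG - F^2)
Gamma_ppp = 0, Gamma_ppq = 0, Gamma_pqq = 0, Gamma_qpp = -3/85, Gamma_qpq = 0, Gamma_qqq = 18/85
d^2p/dtau^2 = -(Gamma_ppp*(-13/8)^2 + 2*Gamma_ppq*(-13/8)*(9/8) + Gamma_pqq*(9/8)^2) = 0
d^2q/dtau^2 = -(Gamma_qpp*(-13/8)^2 + 2*Gamma_qpq*(-13/8)*(9/8) + Gamma_qqq*(9/8)^2) = -951/5440

Answer: Gamma_ppp = 0, Gamma_ppq = 0, Gamma_pqq = 0, Gamma_qpp = -3/85, Gamma_qpq = 0, Gamma_qqq = 18/85; accelerations (d^2p/dtau^2, d^2q/dtau^2) = (0, -951/5440)


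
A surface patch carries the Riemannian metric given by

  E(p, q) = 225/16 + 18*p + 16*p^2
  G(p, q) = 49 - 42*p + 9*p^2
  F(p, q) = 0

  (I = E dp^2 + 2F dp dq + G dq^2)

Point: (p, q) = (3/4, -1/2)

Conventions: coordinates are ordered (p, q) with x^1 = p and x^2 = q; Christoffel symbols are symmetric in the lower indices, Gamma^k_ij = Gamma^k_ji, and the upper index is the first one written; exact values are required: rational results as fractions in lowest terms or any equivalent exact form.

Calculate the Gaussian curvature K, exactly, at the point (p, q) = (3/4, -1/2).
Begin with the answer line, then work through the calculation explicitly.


Answer: K = -7168/722475

E = 585/16, F = 0, G = 361/16, EG - F^2 = 211185/256 at the point
E_p = 42, E_q = 0, F_p = 0, F_q = 0, G_p = -57/2, G_q = 0
E_qq = 0, F_pq = 0, G_pp = 18
The intrinsic route: Brioschi's K = (det M1 - det M2)/(EG - F^2)^2.
M1 = [[-E_qq/2 + F_pq - G_pp/2, E_p/2, F_p - E_q/2], [F_q - G_p/2, E, F], [G_q/2, F, G]] = [[-9, 21, 0], [57/4, 585/16, 0], [0, 0, 361/16]]; det M1 = -3629133/256
M2 = [[0, E_q/2, G_p/2], [E_q/2, E, F], [G_p/2, F, G]] = [[0, 0, -57/4], [0, 585/16, 0], [-57/4, 0, 361/16]]; det M2 = -1900665/256
det M1 - det M2 = -432117/64; K = -432117/64 / (211185/256)^2 = -7168/722475


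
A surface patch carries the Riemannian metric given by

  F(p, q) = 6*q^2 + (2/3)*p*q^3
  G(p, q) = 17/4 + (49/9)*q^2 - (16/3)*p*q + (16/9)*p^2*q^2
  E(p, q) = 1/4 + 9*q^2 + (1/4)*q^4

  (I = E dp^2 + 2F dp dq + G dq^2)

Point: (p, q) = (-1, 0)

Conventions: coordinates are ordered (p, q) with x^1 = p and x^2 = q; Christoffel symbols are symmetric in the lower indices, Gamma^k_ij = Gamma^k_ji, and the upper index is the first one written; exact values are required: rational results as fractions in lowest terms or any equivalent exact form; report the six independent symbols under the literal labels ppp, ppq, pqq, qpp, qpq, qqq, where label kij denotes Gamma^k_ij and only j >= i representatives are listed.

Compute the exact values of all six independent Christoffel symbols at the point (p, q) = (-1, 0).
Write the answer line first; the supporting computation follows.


Answer: Gamma_ppp = 0, Gamma_ppq = 0, Gamma_pqq = 0, Gamma_qpp = 0, Gamma_qpq = 0, Gamma_qqq = 32/51

E = 1/4, F = 0, G = 17/4 at the point
E_p = 0, E_q = 0, F_p = 0, F_q = 0, G_p = 0, G_q = 16/3
EG - F^2 = 17/16;  g^inv = (16/17) * [[17/4, 0], [0, 1/4]]
first-kind symbols [ij,l] = (1/2)(d_i g_jl + d_j g_il - d_l g_ij): [pp,p] = E_p/2 = 0, [pp,q] = F_p - E_q/2 = 0, [pq,p] = E_q/2 = 0, [pq,q] = G_p/2 = 0, [qq,p] = F_q - G_p/2 = 0, [qq,q] = G_q/2 = 8/3
Gamma^p_ij = (G*[ij,p] - F*[ij,q])/(EG - F^2), Gamma^q_ij = (E*[ij,q] - F*[ij,p])/(EG - F^2)


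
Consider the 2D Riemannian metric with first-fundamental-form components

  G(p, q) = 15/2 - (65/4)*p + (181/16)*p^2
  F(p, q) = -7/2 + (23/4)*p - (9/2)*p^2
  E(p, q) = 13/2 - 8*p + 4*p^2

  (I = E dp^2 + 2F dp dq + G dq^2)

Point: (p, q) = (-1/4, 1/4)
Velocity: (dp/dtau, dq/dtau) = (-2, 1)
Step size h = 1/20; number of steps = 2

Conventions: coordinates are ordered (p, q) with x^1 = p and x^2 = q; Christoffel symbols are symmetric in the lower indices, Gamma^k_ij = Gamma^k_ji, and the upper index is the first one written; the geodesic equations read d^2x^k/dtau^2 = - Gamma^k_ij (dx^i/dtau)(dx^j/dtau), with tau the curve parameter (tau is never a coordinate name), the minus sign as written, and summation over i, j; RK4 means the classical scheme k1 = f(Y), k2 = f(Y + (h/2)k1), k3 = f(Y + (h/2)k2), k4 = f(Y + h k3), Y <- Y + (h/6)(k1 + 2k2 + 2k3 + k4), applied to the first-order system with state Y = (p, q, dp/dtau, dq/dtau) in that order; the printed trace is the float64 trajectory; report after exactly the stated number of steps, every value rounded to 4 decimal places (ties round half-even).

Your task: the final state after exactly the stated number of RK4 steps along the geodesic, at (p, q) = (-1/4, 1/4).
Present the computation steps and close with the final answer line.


f(Y) = (dp/dtau, dq/dtau, -Gamma^p_ij Y'^i Y'^j, -Gamma^q_ij Y'^i Y'^j) with the Gammas evaluated at the stage position; h = 0.050000; intermediate values shown to 6 dp
step 0: p = -0.2500, q = 0.2500, dp/dtau = -2.0000, dq/dtau = 1.0000
step 1:
  k1: at (p, q) = (-0.250000, 0.250000), (dp/dtau, dq/dtau) = (-2.000000, 1.000000); Gamma_ppp = -0.244594, Gamma_ppq = -0.713423, Gamma_pqq = 1.677292, Gamma_qpp = 0.547985, Gamma_qpq = -1.196158, Gamma_qqq = 0.713423; k1 = (-2.000000, 1.000000, -3.552605, -7.689997)
  k2: at (p, q) = (-0.300000, 0.275000), (dp/dtau, dq/dtau) = (-2.088815, 0.807750); Gamma_ppp = -0.239059, Gamma_ppq = -0.702428, Gamma_pqq = 1.670996, Gamma_qpp = 0.530429, Gamma_qpq = -1.155326, Gamma_qqq = 0.702428; k2 = (-2.088815, 0.807750, -2.417538, -6.671270)
  k3: at (p, q) = (-0.302220, 0.270194), (dp/dtau, dq/dtau) = (-2.060438, 0.833218); Gamma_ppp = -0.238812, Gamma_ppq = -0.701952, Gamma_pqq = 1.670673, Gamma_qpp = 0.529664, Gamma_qpq = -1.153575, Gamma_qqq = 0.701952; k3 = (-2.060438, 0.833218, -2.556227, -6.696874)
  k4: at (p, q) = (-0.353022, 0.291661), (dp/dtau, dq/dtau) = (-2.127811, 0.665156); Gamma_ppp = -0.233163, Gamma_ppq = -0.691299, Gamma_pqq = 1.662383, Gamma_qpp = 0.512553, Gamma_qpq = -1.114883, Gamma_qqq = 0.691299; k4 = (-2.127811, 0.665156, -1.636656, -5.782329)
  Y <- Y + (h/6)(k1 + 2k2 + 2k3 + k4): p = -0.3536, q = 0.2912, dp/dtau = -2.1261, dq/dtau = 0.6649
step 2:
  k1: at (p, q) = (-0.353553, 0.291226), (dp/dtau, dq/dtau) = (-2.126140, 0.664928); Gamma_ppp = -0.233104, Gamma_ppq = -0.691190, Gamma_pqq = 1.662288, Gamma_qpp = 0.512379, Gamma_qpq = -1.114492, Gamma_qqq = 0.691190; k1 = (-2.126140, 0.664928, -1.635518, -5.772971)
  k2: at (p, q) = (-0.406706, 0.307849), (dp/dtau, dq/dtau) = (-2.167028, 0.520604); Gamma_ppp = -0.227209, Gamma_ppq = -0.680510, Gamma_pqq = 1.651956, Gamma_qpp = 0.495280, Gamma_qpq = -1.076684, Gamma_qqq = 0.680510; k2 = (-2.167028, 0.520604, -0.916206, -4.939628)
  k3: at (p, q) = (-0.407728, 0.304241), (dp/dtau, dq/dtau) = (-2.149045, 0.541438); Gamma_ppp = -0.227096, Gamma_ppq = -0.680309, Gamma_pqq = 1.651742, Gamma_qpp = 0.494959, Gamma_qpq = -1.075982, Gamma_qqq = 0.680309; k3 = (-2.149045, 0.541438, -1.018578, -4.989322)
  k4: at (p, q) = (-0.461005, 0.318298), (dp/dtau, dq/dtau) = (-2.177069, 0.415462); Gamma_ppp = -0.221239, Gamma_ppq = -0.670023, Gamma_pqq = 1.639956, Gamma_qpp = 0.478667, Gamma_qpq = -1.040616, Gamma_qqq = 0.670023; k4 = (-2.177069, 0.415462, -0.446540, -4.266811)
  Y <- Y + (h/6)(k1 + 2k2 + 2k3 + k4): p = -0.4613, q = 0.3179, dp/dtau = -2.1757, dq/dtau = 0.4158

Answer: p = -0.4613, q = 0.3179, dp/dtau = -2.1757, dq/dtau = 0.4158


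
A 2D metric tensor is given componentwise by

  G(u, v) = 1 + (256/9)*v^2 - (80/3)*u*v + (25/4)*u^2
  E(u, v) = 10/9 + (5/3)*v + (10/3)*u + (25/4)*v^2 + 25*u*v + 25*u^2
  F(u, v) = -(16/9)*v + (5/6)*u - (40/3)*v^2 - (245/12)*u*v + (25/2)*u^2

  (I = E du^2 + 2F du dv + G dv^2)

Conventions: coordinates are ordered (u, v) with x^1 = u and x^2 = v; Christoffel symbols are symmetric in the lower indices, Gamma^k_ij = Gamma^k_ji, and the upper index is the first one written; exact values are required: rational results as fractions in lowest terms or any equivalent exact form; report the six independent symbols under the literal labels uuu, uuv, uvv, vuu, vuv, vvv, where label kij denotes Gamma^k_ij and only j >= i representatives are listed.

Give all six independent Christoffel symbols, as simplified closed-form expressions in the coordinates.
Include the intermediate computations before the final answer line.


E = 10/9 + (5/3)*v + (10/3)*u + (25/4)*v^2 + 25*u*v + 25*u^2; F = -(16/9)*v + (5/6)*u - (40/3)*v^2 - (245/12)*u*v + (25/2)*u^2; G = 1 + (256/9)*v^2 - (80/3)*u*v + (25/4)*u^2
Gamma^k_ij = (1/2) g^{kl} (d_i g_jl + d_j g_il - d_l g_ij), with g^inv = (1/(EG-F^2)) [[G, -F], [-F, E]]
first partials: E_u = 10/3 + 25*v + 50*u, E_v = 5/3 + (25/2)*v + 25*u, F_u = 5/6 - (245/12)*v + 25*u, F_v = -16/9 - (80/3)*v - (245/12)*u, G_u = -(80/3)*v + (25/2)*u, G_v = (512/9)*v - (80/3)*u
D = EG - F^2 = 10/9 + (5/3)*v + (10/3)*u + (1249/36)*v^2 - (5/3)*u*v + (125/4)*u^2
expanded: Gamma^u_uu = (G E_u - 2F F_u + F E_v)/(2D), Gamma^u_uv = (G E_v - F G_u)/(2D), Gamma^u_vv = (2G F_v - G G_u - F G_v)/(2D), Gamma^v_uu = (2E F_u - E E_v - F E_u)/(2D), Gamma^v_uv = (E G_u - F E_v)/(2D), Gamma^v_vv = (E G_v - 2F F_v + F G_u)/(2D); substitute and cancel common factors

Answer: Gamma_uuu = (900*u + 450*v + 60)/(1125*u^2 - 60*u*v + 120*u + 1249*v^2 + 60*v + 40), Gamma_uuv = (450*u + 225*v + 30)/(1125*u^2 - 60*u*v + 120*u + 1249*v^2 + 60*v + 40), Gamma_uvv = (-960*u - 480*v - 64)/(1125*u^2 - 60*u*v + 120*u + 1249*v^2 + 60*v + 40), Gamma_vuu = (450*u - 960*v)/(1125*u^2 - 60*u*v + 120*u + 1249*v^2 + 60*v + 40), Gamma_vuv = (225*u - 480*v)/(1125*u^2 - 60*u*v + 120*u + 1249*v^2 + 60*v + 40), Gamma_vvv = (-480*u + 1024*v)/(1125*u^2 - 60*u*v + 120*u + 1249*v^2 + 60*v + 40)


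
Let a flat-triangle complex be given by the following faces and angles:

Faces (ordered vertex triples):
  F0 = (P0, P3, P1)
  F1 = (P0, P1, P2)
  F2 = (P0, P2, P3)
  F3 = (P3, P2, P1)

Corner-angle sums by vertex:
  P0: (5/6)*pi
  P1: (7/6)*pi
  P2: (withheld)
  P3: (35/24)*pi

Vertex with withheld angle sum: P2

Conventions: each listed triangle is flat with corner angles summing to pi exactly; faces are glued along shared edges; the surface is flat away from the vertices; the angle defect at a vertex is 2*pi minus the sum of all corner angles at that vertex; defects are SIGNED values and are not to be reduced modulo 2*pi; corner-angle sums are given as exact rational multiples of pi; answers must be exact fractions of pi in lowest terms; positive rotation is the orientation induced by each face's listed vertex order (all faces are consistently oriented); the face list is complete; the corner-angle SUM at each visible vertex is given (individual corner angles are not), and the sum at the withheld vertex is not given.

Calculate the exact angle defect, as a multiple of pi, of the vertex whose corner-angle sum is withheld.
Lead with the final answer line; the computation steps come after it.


Answer: defect(P2) = (35/24)*pi

V = 4, E = 6, F = 4; chi = V - E + F = 2
Gauss-Bonnet: total defect = 2*pi*chi = 4*pi; visible defects sum to (61/24)*pi


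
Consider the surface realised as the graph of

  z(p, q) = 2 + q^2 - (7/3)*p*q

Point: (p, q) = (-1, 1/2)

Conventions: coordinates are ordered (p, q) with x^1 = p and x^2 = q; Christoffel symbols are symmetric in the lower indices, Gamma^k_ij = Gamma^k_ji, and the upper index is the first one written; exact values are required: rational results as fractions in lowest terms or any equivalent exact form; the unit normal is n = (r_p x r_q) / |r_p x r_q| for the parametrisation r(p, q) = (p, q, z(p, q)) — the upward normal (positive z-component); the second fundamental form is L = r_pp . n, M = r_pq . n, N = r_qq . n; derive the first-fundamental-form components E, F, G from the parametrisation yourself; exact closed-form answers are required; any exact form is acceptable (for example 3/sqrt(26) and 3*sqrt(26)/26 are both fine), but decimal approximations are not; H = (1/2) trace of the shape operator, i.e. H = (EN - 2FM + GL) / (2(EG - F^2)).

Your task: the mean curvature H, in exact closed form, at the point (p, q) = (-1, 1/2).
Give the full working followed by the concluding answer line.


z_p = -7/6, z_q = 10/3, z_pp = 0, z_pq = -7/3, z_qq = 2
E = 85/36, F = -35/9, G = 109/9; answer radicand W^2 = 485/36
unnormalised second-form numerators: l = 0, m = -7/3, n = 2; L = l/sqrt(485/36), and similarly M = m/sqrt(W^2), N = n/sqrt(W^2)
H = (E*n - 2*F*m + G*l) / (2*(EG - F^2)*sqrt(W^2)); E*n - 2*F*m + G*l = -725/54, EG - F^2 = 485/36, so H = (-145/291)/sqrt(485/36)

Answer: H = -58*sqrt(485)/9409


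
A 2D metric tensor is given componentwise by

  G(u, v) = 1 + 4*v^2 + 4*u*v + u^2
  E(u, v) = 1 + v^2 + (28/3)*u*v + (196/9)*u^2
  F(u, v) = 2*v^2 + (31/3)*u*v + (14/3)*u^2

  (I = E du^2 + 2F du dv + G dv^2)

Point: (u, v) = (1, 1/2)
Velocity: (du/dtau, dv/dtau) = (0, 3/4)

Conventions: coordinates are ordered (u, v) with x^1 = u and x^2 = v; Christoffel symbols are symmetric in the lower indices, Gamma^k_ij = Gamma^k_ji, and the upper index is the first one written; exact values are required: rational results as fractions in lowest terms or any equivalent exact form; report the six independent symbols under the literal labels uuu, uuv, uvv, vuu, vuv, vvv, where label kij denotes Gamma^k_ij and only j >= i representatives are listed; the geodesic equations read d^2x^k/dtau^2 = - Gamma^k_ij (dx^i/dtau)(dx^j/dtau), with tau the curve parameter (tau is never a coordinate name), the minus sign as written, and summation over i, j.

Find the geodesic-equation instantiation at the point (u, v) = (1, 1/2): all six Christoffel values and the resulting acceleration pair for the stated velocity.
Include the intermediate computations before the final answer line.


E = 997/36, F = 31/3, G = 5 at the point
E_u = 434/9, E_v = 31/3, F_u = 29/2, F_v = 37/3, G_u = 4, G_v = 8
EG - F^2 = 1141/36;  g^inv = (36/1141) * [[5, -31/3], [-31/3, 997/36]]
first-kind symbols [ij,l] = (1/2)(d_i g_jl + d_j g_il - d_l g_ij): [uu,u] = E_u/2 = 217/9, [uu,v] = F_u - E_v/2 = 28/3, [uv,u] = E_v/2 = 31/6, [uv,v] = G_u/2 = 2, [vv,u] = F_v - G_u/2 = 31/3, [vv,v] = G_v/2 = 4
Gamma^u_ij = (G*[ij,u] - F*[ij,v])/(EG - F^2), Gamma^v_ij = (E*[ij,v] - F*[ij,u])/(EG - F^2)
Gamma_uuu = 124/163, Gamma_uuv = 186/1141, Gamma_uvv = 372/1141, Gamma_vuu = 48/163, Gamma_vuv = 72/1141, Gamma_vvv = 144/1141
d^2u/dtau^2 = -(Gamma_uuu*(0)^2 + 2*Gamma_uuv*(0)*(3/4) + Gamma_uvv*(3/4)^2) = -837/4564
d^2v/dtau^2 = -(Gamma_vuu*(0)^2 + 2*Gamma_vuv*(0)*(3/4) + Gamma_vvv*(3/4)^2) = -81/1141

Answer: Gamma_uuu = 124/163, Gamma_uuv = 186/1141, Gamma_uvv = 372/1141, Gamma_vuu = 48/163, Gamma_vuv = 72/1141, Gamma_vvv = 144/1141; accelerations (d^2u/dtau^2, d^2v/dtau^2) = (-837/4564, -81/1141)


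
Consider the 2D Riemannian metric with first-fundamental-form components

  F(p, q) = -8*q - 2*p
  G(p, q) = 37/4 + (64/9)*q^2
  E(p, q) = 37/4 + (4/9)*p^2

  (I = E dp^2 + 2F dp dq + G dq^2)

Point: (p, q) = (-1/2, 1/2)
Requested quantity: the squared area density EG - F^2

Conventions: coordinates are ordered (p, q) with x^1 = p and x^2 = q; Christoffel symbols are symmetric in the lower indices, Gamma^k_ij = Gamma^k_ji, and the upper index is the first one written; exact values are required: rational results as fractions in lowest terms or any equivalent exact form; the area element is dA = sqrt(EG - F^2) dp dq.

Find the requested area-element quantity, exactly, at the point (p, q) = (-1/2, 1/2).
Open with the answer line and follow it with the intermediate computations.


Answer: EG - F^2 = 122125/1296

E = 337/36, F = -3, G = 397/36; EG - F^2 = 122125/1296


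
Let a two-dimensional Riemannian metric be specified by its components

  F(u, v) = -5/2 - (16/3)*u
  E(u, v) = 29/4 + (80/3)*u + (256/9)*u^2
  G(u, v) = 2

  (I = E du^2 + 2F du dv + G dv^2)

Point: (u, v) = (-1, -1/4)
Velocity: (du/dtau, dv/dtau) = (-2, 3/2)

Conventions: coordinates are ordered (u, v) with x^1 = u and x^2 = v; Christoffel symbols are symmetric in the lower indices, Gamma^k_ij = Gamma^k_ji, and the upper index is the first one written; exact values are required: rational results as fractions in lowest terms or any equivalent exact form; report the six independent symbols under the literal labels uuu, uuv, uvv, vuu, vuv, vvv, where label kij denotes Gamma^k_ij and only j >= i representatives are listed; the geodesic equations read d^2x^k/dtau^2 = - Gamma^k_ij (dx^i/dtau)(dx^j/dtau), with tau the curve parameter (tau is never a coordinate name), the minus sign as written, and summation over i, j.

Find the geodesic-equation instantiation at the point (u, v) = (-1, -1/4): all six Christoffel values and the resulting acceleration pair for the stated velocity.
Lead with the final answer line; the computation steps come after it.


Answer: Gamma_uuu = -544/361, Gamma_uuv = 0, Gamma_uvv = 0, Gamma_vuu = -192/361, Gamma_vuv = 0, Gamma_vvv = 0; accelerations (d^2u/dtau^2, d^2v/dtau^2) = (2176/361, 768/361)

E = 325/36, F = 17/6, G = 2 at the point
E_u = -272/9, E_v = 0, F_u = -16/3, F_v = 0, G_u = 0, G_v = 0
EG - F^2 = 361/36;  g^inv = (36/361) * [[2, -17/6], [-17/6, 325/36]]
first-kind symbols [ij,l] = (1/2)(d_i g_jl + d_j g_il - d_l g_ij): [uu,u] = E_u/2 = -136/9, [uu,v] = F_u - E_v/2 = -16/3, [uv,u] = E_v/2 = 0, [uv,v] = G_u/2 = 0, [vv,u] = F_v - G_u/2 = 0, [vv,v] = G_v/2 = 0
Gamma^u_ij = (G*[ij,u] - F*[ij,v])/(EG - F^2), Gamma^v_ij = (E*[ij,v] - F*[ij,u])/(EG - F^2)
Gamma_uuu = -544/361, Gamma_uuv = 0, Gamma_uvv = 0, Gamma_vuu = -192/361, Gamma_vuv = 0, Gamma_vvv = 0
d^2u/dtau^2 = -(Gamma_uuu*(-2)^2 + 2*Gamma_uuv*(-2)*(3/2) + Gamma_uvv*(3/2)^2) = 2176/361
d^2v/dtau^2 = -(Gamma_vuu*(-2)^2 + 2*Gamma_vuv*(-2)*(3/2) + Gamma_vvv*(3/2)^2) = 768/361


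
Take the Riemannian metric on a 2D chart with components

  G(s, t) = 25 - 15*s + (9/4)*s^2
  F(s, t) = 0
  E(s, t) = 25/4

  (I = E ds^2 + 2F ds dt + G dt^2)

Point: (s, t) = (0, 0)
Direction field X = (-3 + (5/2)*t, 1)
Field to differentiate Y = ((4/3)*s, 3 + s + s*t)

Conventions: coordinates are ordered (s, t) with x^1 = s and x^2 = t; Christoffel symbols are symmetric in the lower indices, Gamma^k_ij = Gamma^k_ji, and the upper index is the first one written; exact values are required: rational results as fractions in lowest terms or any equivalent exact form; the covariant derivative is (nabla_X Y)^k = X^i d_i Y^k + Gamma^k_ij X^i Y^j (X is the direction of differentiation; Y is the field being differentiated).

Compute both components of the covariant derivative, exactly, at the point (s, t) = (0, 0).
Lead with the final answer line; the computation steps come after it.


Answer: (nabla_X Y)^s = -2/5, (nabla_X Y)^t = -3/10

E = 25/4, F = 0, G = 25 at the point
E_s = 0, E_t = 0, F_s = 0, F_t = 0, G_s = -15, G_t = 0
EG - F^2 = 625/4;  g^inv = (4/625) * [[25, 0], [0, 25/4]]
first-kind symbols [ij,l] = (1/2)(d_i g_jl + d_j g_il - d_l g_ij): [ss,s] = E_s/2 = 0, [ss,t] = F_s - E_t/2 = 0, [st,s] = E_t/2 = 0, [st,t] = G_s/2 = -15/2, [tt,s] = F_t - G_s/2 = 15/2, [tt,t] = G_t/2 = 0
Gamma^s_ij = (G*[ij,s] - F*[ij,t])/(EG - F^2), Gamma^t_ij = (E*[ij,t] - F*[ij,s])/(EG - F^2)
Gamma_sss = 0, Gamma_sst = 0, Gamma_stt = 6/5, Gamma_tss = 0, Gamma_tst = -3/10, Gamma_ttt = 0
X = (-3, 1), Y = (0, 3) at the point


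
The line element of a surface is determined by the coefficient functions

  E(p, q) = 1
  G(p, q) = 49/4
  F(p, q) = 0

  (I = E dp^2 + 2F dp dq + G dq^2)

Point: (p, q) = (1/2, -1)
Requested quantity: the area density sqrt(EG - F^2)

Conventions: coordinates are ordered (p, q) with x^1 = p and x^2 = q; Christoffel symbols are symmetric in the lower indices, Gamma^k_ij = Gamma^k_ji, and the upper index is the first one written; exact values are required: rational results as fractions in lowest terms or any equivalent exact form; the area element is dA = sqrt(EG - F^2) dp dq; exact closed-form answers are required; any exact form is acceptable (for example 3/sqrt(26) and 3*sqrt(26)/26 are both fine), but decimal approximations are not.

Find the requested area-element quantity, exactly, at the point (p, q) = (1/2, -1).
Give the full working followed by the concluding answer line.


E = 1, F = 0, G = 49/4; EG - F^2 = 49/4

Answer: sqrt(EG - F^2) = 7/2


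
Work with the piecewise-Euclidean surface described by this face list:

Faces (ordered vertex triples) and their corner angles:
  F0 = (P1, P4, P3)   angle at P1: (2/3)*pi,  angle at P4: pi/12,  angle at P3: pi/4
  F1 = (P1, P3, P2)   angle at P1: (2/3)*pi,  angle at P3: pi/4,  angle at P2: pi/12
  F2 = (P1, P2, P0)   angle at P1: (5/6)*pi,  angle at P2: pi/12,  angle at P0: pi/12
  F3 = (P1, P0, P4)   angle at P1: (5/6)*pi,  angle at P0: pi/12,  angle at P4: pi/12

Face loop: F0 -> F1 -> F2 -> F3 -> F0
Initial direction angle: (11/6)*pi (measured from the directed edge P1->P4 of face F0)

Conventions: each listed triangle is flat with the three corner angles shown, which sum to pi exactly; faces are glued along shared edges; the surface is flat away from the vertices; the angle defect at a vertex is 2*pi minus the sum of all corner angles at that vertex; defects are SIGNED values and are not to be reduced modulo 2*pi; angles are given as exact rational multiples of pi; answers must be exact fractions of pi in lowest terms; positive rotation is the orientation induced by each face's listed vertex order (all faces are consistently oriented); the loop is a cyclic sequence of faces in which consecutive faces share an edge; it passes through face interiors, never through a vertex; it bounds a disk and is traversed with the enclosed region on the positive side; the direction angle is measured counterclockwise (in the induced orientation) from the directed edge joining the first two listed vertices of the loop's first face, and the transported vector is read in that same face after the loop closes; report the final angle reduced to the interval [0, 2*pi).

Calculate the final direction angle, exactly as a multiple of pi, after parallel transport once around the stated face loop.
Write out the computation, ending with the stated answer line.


enclosed vertex P1: corner angles sum to 3*pi, defect = 2*pi - 3*pi = -pi
holonomy = initial angle + sum of enclosed defects (mod 2*pi), positive in the induced orientation
final angle = (11/6)*pi - pi = (5/6)*pi (mod 2*pi)

Answer: final direction angle = (5/6)*pi
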